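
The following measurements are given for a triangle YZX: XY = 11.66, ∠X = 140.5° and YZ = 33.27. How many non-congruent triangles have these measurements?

1

XY·sin X = 11.66·sin(140.5°) ≈ 7.417.
Since ∠X is not acute, a triangle exists only if YZ > XY; here YZ > XY, so there is exactly one triangle.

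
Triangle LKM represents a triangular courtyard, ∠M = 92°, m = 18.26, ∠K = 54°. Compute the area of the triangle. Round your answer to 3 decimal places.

area ≈ 75.467

The third angle is ∠L = 180° − ∠K − ∠M = 34.00°.
Law of sines: l = m·sin L/sin M ≈ 10.217.
Law of sines: k = m·sin K/sin M ≈ 14.782.
Area = ½·m·l·sin K ≈ 75.467.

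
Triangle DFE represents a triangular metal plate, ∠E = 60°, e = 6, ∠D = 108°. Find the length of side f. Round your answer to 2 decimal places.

1.44

The third angle is ∠F = 180° − ∠E − ∠D = 12.00°.
Law of sines: f = e·sin F/sin E ≈ 1.4405.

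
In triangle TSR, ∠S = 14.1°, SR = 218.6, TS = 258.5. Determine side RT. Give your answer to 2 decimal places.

70.69

By the law of cosines, RT² = TS² + SR² − 2·TS·SR·cos S = 4997, so RT ≈ 70.689.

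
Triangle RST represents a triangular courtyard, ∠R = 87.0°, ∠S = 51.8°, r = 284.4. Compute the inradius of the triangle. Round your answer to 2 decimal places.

The third angle is ∠T = 180° − ∠R − ∠S = 41.20°.
Law of sines: s = r·sin S/sin R ≈ 223.8.
Law of sines: t = r·sin T/sin R ≈ 187.59.
Area = ½·r·s·sin T ≈ 20963.
Semiperimeter p = (284.4+223.8+187.59)/2 = 347.9.
Inradius = area/p = 20963/347.9 ≈ 60.256.

60.26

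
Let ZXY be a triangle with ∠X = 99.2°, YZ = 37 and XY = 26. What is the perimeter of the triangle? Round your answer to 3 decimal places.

Law of sines: sin Z = XY·sin X/YZ ≈ 0.69366.
Since YZ ≥ XY, only the acute value applies: ∠Z ≈ 43.92°.
Then ∠Y = 180° − ∠X − ∠Z ≈ 36.88°.
Law of sines gives ZX = YZ·sin Y/sin X ≈ 22.494.
Semiperimeter s = (26+37+22.494)/2 = 42.747.
Perimeter = 26 + 37 + 22.494 = 85.494.

85.494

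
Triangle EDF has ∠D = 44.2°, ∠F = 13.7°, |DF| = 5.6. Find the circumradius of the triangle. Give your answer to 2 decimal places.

R ≈ 3.31

The third angle is ∠E = 180° − ∠D − ∠F = 122.10°.
Law of sines: |FE| = |DF|·sin D/sin E ≈ 4.6087.
Law of sines: |ED| = |DF|·sin F/sin E ≈ 1.5656.
Circumradius = |DF|/(2 sin E) ≈ 3.3053.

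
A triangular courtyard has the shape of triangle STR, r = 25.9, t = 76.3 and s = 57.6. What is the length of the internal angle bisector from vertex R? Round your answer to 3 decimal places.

t_R ≈ 65.042

By the law of cosines, cos R = (s² + t² − r²) / (2·s·t) ≈ 0.96347, so ∠R ≈ 15.54°.
The bisector from R has length 2·s·t·cos(∠R/2)/(s+t) ≈ 65.042.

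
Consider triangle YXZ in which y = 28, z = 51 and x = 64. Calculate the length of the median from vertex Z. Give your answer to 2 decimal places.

42.31

Median from Z: ½√(2·y² + 2·x² − z²) ≈ 42.305.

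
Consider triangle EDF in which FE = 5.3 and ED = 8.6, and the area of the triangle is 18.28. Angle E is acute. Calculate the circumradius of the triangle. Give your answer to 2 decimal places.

From area = ½·FE·ED·sin E, we get sin E = 2·area/(FE·ED) ≈ 0.80211.
Taking the acute solution, ∠E ≈ 53.33°.
Law of cosines then gives DF ≈ 6.9001.
Circumradius = DF/(2 sin E) ≈ 4.3012.

R ≈ 4.30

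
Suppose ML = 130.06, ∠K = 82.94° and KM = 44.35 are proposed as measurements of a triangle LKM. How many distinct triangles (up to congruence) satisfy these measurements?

KM·sin K = 44.35·sin(82.94°) ≈ 44.01.
Since ML ≥ KM, exactly one triangle exists.

1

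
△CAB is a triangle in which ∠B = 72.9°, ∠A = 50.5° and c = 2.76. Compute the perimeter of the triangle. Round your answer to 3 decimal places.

8.471

The third angle is ∠C = 180° − ∠A − ∠B = 56.60°.
Law of sines: a = c·sin A/sin C ≈ 2.551.
Law of sines: b = c·sin B/sin C ≈ 3.1598.
Semiperimeter s = (2.76+2.551+3.1598)/2 = 4.2354.
Perimeter = 2.76 + 2.551 + 3.1598 = 8.4708.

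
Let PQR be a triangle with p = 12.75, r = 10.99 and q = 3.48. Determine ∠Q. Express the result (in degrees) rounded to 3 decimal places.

14.570

By the law of cosines, cos Q = (r² + p² − q²) / (2·r·p) ≈ 0.96784, so ∠Q ≈ 14.57°.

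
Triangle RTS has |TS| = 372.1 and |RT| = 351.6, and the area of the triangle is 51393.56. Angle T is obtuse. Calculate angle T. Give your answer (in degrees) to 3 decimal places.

128.219

From area = ½·|RT|·|TS|·sin T, we get sin T = 2·area/(|RT|·|TS|) ≈ 0.78565.
Taking the obtuse solution, ∠T ≈ 128.22°.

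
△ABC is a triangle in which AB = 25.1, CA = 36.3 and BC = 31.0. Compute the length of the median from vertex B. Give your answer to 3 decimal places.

m_B ≈ 21.589

Median from B: ½√(2·AB² + 2·BC² − CA²) ≈ 21.589.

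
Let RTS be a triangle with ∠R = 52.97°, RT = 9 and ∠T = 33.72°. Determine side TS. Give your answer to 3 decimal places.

The third angle is ∠S = 180° − ∠R − ∠T = 93.31°.
Law of sines: TS = RT·sin R/sin S ≈ 7.1969.

7.197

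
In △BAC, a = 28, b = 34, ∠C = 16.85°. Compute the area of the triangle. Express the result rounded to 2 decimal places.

Area = ½·b·a·sin C ≈ 137.98.

137.98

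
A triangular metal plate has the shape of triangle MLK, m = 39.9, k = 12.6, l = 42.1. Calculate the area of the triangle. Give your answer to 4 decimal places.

area ≈ 251.3118

Semiperimeter s = (39.9 + 42.1 + 12.6)/2 = 47.3.
Heron's formula: area = √(47.3·7.4·5.2·34.7) ≈ 251.31.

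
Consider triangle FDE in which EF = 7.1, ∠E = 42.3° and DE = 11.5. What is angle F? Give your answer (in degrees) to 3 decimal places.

∠F ≈ 100.294°

By the law of cosines, FD² = DE² + EF² − 2·DE·EF·cos E = 61.878, so FD ≈ 7.8663.
Law of cosines again: cos F = (EF² + FD² − DE²)/(2·EF·FD) ≈ -0.17871, so ∠F ≈ 100.29°.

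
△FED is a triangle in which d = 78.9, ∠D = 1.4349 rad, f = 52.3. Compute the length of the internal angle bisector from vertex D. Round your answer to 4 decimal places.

44.1422

Law of sines: sin F = f·sin D/d ≈ 0.65675.
Since d ≥ f, only the acute value applies: ∠F ≈ 0.7165 rad.
Then ∠E = π − ∠D − ∠F ≈ 0.9902 rad.
Law of sines gives e = d·sin E/sin D ≈ 66.584.
The bisector from D has length 2·f·e·cos(∠D/2)/(f+e) ≈ 44.142.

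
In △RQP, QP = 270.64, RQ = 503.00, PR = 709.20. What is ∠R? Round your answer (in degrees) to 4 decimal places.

By the law of cosines, cos R = (PR² + RQ² − QP²) / (2·PR·RQ) ≈ 0.95693, so ∠R ≈ 16.88°.

16.8768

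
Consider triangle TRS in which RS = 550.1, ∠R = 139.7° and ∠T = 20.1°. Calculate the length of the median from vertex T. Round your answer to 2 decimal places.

782.97

The third angle is ∠S = 180° − ∠T − ∠R = 20.20°.
Law of sines: ST = RS·sin R/sin T ≈ 1035.3.
Law of sines: TR = RS·sin S/sin T ≈ 552.72.
Median from T: ½√(2·ST² + 2·TR² − RS²) ≈ 782.97.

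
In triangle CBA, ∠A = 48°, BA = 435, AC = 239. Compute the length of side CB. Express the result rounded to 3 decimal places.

By the law of cosines, CB² = BA² + AC² − 2·BA·AC·cos A = 1.0721e+05, so CB ≈ 327.43.

327.435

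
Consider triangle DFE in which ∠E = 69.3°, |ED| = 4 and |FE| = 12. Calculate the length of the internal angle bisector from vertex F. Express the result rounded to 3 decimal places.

t_F ≈ 11.434

By the law of cosines, |DF|² = |FE|² + |ED|² − 2·|FE|·|ED|·cos E = 126.07, so |DF| ≈ 11.228.
Law of cosines again: cos F = (|DF|² + |FE|² − |ED|²)/(2·|DF|·|FE|) ≈ 0.94284, so ∠F ≈ 19.47°.
The bisector from F has length 2·|DF|·|FE|·cos(∠F/2)/(|DF|+|FE|) ≈ 11.434.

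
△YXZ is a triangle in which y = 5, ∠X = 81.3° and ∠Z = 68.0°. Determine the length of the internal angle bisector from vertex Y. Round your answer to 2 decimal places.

The third angle is ∠Y = 180° − ∠X − ∠Z = 30.70°.
Law of sines: x = y·sin X/sin Y ≈ 9.6808.
Law of sines: z = y·sin Z/sin Y ≈ 9.0804.
The bisector from Y has length 2·x·z·cos(∠Y/2)/(x+z) ≈ 9.0367.

9.04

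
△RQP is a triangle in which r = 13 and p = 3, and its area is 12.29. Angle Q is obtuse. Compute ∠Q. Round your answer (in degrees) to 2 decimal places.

140.93

From area = ½·p·r·sin Q, we get sin Q = 2·area/(p·r) ≈ 0.63026.
Taking the obtuse solution, ∠Q ≈ 140.93°.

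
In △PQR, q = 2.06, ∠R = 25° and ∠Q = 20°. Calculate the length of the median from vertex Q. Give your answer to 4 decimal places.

m_Q ≈ 3.3538

The third angle is ∠P = 180° − ∠Q − ∠R = 135.00°.
Law of sines: p = q·sin P/sin Q ≈ 4.2589.
Law of sines: r = q·sin R/sin Q ≈ 2.5454.
Median from Q: ½√(2·r² + 2·p² − q²) ≈ 3.3538.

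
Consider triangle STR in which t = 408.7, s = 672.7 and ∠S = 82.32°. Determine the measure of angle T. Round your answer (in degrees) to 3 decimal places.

Law of sines: sin T = t·sin S/s ≈ 0.60210.
Since s ≥ t, only the acute value applies: ∠T ≈ 37.02°.
Then ∠R = 180° − ∠S − ∠T ≈ 60.66°.

∠T ≈ 37.021°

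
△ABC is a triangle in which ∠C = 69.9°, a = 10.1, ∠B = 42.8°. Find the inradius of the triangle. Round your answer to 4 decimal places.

r ≈ 2.5361

The third angle is ∠A = 180° − ∠B − ∠C = 67.30°.
Law of sines: b = a·sin B/sin A ≈ 7.4386.
Law of sines: c = a·sin C/sin A ≈ 10.281.
Area = ½·a·b·sin C ≈ 35.277.
Semiperimeter s = (10.1+7.4386+10.281)/2 = 13.91.
Inradius = area/s = 35.277/13.91 ≈ 2.5361.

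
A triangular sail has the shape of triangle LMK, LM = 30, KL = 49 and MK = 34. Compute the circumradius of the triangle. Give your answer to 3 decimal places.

R ≈ 24.858

By the law of cosines, cos L = (KL² + LM² − MK²) / (2·KL·LM) ≈ 0.72959, so ∠L ≈ 0.753 rad.
Circumradius = MK/(2 sin L) ≈ 24.858.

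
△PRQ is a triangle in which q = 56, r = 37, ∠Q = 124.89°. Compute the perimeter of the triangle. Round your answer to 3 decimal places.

Law of sines: sin R = r·sin Q/q ≈ 0.54195.
Since q ≥ r, only the acute value applies: ∠R ≈ 32.82°.
Then ∠P = 180° − ∠Q − ∠R ≈ 22.29°.
Law of sines gives p = q·sin P/sin Q ≈ 25.899.
Semiperimeter s = (25.899+37+56)/2 = 59.449.
Perimeter = 25.899 + 37 + 56 = 118.9.

perimeter ≈ 118.899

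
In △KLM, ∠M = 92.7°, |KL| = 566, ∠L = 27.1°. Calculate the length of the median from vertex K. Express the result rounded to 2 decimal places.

364.76

The third angle is ∠K = 180° − ∠L − ∠M = 60.20°.
Law of sines: |LM| = |KL|·sin K/sin M ≈ 491.7.
Law of sines: |MK| = |KL|·sin L/sin M ≈ 258.12.
Median from K: ½√(2·|MK|² + 2·|KL|² − |LM|²) ≈ 364.76.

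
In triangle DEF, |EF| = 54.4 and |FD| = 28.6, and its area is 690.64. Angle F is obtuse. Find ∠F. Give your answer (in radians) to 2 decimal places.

2.05

From area = ½·|EF|·|FD|·sin F, we get sin F = 2·area/(|EF|·|FD|) ≈ 0.88780.
Taking the obtuse solution, ∠F ≈ 2.049 rad.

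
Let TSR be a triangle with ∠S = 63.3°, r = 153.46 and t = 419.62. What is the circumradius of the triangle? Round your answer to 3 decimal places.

210.727

By the law of cosines, s² = r² + t² − 2·r·t·cos S = 1.4176e+05, so s ≈ 376.51.
Area = ½·r·t·sin S ≈ 28764.
Circumradius = s/(2 sin S) ≈ 210.73.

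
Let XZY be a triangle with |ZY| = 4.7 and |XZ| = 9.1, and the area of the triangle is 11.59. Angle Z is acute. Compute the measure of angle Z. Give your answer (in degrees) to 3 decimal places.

∠Z ≈ 32.818°

From area = ½·|XZ|·|ZY|·sin Z, we get sin Z = 2·area/(|XZ|·|ZY|) ≈ 0.54197.
Taking the acute solution, ∠Z ≈ 32.82°.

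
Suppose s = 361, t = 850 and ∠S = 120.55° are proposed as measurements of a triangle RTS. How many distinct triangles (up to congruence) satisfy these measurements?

t·sin S = 850·sin(120.55°) ≈ 732.
Since ∠S is not acute, a triangle exists only if s > t; here s ≤ t, so there is no triangle.

0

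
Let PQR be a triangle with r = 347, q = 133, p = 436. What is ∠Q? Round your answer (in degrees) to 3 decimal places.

By the law of cosines, cos Q = (r² + p² − q²) / (2·r·p) ≈ 0.96772, so ∠Q ≈ 14.60°.

14.598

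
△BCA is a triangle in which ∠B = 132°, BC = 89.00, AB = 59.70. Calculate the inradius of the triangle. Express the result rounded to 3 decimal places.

13.851

By the law of cosines, CA² = AB² + BC² − 2·AB·BC·cos B = 18596, so CA ≈ 136.37.
Area = ½·AB·BC·sin B ≈ 1974.3.
Semiperimeter s = (136.37+59.7+89)/2 = 142.53.
Inradius = area/s = 1974.3/142.53 ≈ 13.851.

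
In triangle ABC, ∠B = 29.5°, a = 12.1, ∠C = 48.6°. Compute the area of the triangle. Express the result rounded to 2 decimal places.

27.63

The third angle is ∠A = 180° − ∠B − ∠C = 101.90°.
Law of sines: b = a·sin B/sin A ≈ 6.0892.
Law of sines: c = a·sin C/sin A ≈ 9.2757.
Area = ½·a·b·sin C ≈ 27.634.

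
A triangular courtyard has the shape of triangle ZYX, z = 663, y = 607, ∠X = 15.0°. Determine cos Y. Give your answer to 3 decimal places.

0.439

By the law of cosines, x² = z² + y² − 2·z·y·cos X = 30562, so x ≈ 174.82.
Law of cosines again: cos Y = (x² + z² − y²)/(2·x·z) ≈ 0.43864, so ∠Y ≈ 63.98°.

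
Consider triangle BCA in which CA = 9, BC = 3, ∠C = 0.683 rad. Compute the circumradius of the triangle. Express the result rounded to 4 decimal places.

R ≈ 5.4953

By the law of cosines, AB² = BC² + CA² − 2·BC·CA·cos C = 48.113, so AB ≈ 6.9364.
Area = ½·BC·CA·sin C ≈ 8.5202.
Circumradius = AB/(2 sin C) ≈ 5.4953.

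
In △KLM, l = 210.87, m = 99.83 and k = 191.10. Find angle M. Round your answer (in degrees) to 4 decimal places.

28.2134

By the law of cosines, cos M = (k² + l² − m²) / (2·k·l) ≈ 0.88119, so ∠M ≈ 28.21°.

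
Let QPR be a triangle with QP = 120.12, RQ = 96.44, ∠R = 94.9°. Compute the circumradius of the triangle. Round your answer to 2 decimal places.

60.28

Law of sines: sin P = RQ·sin R/QP ≈ 0.79993.
Since QP ≥ RQ, only the acute value applies: ∠P ≈ 53.12°.
Then ∠Q = 180° − ∠R − ∠P ≈ 31.98°.
Law of sines gives PR = QP·sin Q/sin R ≈ 63.846.
Circumradius = QP/(2 sin R) ≈ 60.28.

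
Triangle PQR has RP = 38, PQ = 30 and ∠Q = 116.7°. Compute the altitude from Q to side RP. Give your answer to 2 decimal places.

9.49

Law of sines: sin R = PQ·sin Q/RP ≈ 0.70529.
Since RP ≥ PQ, only the acute value applies: ∠R ≈ 44.85°.
Then ∠P = 180° − ∠Q − ∠R ≈ 18.45°.
Law of sines gives QR = RP·sin P/sin Q ≈ 13.459.
Area = ½·RP·PQ·sin P ≈ 180.36.
The altitude from Q has length 2·area/RP ≈ 9.4927.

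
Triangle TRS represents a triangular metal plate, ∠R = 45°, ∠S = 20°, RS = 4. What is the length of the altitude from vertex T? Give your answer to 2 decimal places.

The third angle is ∠T = 180° − ∠R − ∠S = 115.00°.
Law of sines: ST = RS·sin R/sin T ≈ 3.1208.
Law of sines: TR = RS·sin S/sin T ≈ 1.5095.
Area = ½·RS·ST·sin S ≈ 2.1348.
The altitude from T has length 2·area/RS ≈ 1.0674.

1.07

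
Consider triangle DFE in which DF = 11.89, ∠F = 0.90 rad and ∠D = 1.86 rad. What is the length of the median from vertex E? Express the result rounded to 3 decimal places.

The third angle is ∠E = π − ∠D − ∠F = 0.382 rad.
Law of sines: FE = DF·sin D/sin E ≈ 30.602.
Law of sines: ED = DF·sin F/sin E ≈ 25.01.
Median from E: ½√(2·FE² + 2·ED² − DF²) ≈ 27.307.

m_E ≈ 27.307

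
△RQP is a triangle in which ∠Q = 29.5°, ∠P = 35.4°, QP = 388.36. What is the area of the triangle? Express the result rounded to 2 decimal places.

The third angle is ∠R = 180° − ∠Q − ∠P = 115.10°.
Law of sines: PR = QP·sin Q/sin R ≈ 211.18.
Law of sines: RQ = QP·sin P/sin R ≈ 248.43.
Area = ½·QP·PR·sin P ≈ 23754.

area ≈ 23754.49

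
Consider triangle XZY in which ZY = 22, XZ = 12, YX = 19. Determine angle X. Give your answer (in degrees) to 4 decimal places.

By the law of cosines, cos X = (YX² + XZ² − ZY²) / (2·YX·XZ) ≈ 0.04605, so ∠X ≈ 87.36°.

87.3604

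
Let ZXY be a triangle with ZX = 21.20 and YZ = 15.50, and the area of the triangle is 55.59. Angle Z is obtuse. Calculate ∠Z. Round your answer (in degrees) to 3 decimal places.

∠Z ≈ 160.224°

From area = ½·YZ·ZX·sin Z, we get sin Z = 2·area/(YZ·ZX) ≈ 0.33834.
Taking the obtuse solution, ∠Z ≈ 160.22°.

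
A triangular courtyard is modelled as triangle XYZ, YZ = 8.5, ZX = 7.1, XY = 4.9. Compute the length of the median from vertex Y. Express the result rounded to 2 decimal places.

m_Y ≈ 5.96

Median from Y: ½√(2·XY² + 2·YZ² − ZX²) ≈ 5.9605.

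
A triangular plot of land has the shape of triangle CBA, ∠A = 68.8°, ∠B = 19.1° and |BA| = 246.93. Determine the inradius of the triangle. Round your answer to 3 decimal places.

The third angle is ∠C = 180° − ∠B − ∠A = 92.10°.
Law of sines: |AC| = |BA|·sin B/sin C ≈ 80.854.
Law of sines: |CB| = |BA|·sin A/sin C ≈ 230.37.
Area = ½·|BA|·|AC|·sin A ≈ 9307.1.
Semiperimeter s = (246.93+80.854+230.37)/2 = 279.08.
Inradius = area/s = 9307.1/279.08 ≈ 33.349.

33.349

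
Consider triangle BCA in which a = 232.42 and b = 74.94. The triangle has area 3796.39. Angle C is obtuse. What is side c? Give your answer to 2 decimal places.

From area = ½·a·b·sin C, we get sin C = 2·area/(a·b) ≈ 0.43593.
Taking the obtuse solution, ∠C ≈ 154.16°.
Law of cosines then gives c ≈ 301.64.

301.64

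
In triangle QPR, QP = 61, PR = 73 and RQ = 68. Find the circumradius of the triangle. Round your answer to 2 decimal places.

39.18

By the law of cosines, cos Q = (RQ² + QP² − PR²) / (2·RQ·QP) ≈ 0.36355, so ∠Q ≈ 68.68°.
Circumradius = PR/(2 sin Q) ≈ 39.181.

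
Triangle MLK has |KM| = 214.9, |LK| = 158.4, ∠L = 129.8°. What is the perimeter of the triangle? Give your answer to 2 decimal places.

perimeter ≈ 449.03

Law of sines: sin M = |LK|·sin L/|KM| ≈ 0.56629.
Since |KM| ≥ |LK|, only the acute value applies: ∠M ≈ 34.49°.
Then ∠K = 180° − ∠L − ∠M ≈ 15.71°.
Law of sines gives |ML| = |KM|·sin K/sin L ≈ 75.728.
Semiperimeter s = (158.4+214.9+75.728)/2 = 224.51.
Perimeter = 158.4 + 214.9 + 75.728 = 449.03.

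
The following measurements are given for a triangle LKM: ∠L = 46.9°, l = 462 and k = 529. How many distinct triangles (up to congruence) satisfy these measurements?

2

k·sin L = 529·sin(46.9°) ≈ 386.3.
Since k sin L < l < k (386.3 < 462 < 529), two triangles exist.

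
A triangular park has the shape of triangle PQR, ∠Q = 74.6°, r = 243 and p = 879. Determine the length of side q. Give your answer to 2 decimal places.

847.49

By the law of cosines, q² = r² + p² − 2·r·p·cos Q = 7.1825e+05, so q ≈ 847.49.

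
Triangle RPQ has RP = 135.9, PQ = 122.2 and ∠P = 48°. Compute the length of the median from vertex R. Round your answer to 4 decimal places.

By the law of cosines, QR² = RP² + PQ² − 2·RP·PQ·cos P = 11177, so QR ≈ 105.72.
Median from R: ½√(2·QR² + 2·RP² − PQ²) ≈ 105.31.

m_R ≈ 105.3080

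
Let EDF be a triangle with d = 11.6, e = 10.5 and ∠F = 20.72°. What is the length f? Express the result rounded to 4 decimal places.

By the law of cosines, f² = e² + d² − 2·e·d·cos F = 16.966, so f ≈ 4.119.

4.1190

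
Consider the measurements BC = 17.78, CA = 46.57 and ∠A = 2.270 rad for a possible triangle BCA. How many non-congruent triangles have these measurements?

CA·sin A = 46.57·sin(2.270 rad) ≈ 35.64.
Since ∠A is not acute, a triangle exists only if BC > CA; here BC ≤ CA, so there is no triangle.

0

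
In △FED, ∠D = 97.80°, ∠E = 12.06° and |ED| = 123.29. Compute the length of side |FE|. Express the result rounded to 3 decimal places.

The third angle is ∠F = 180° − ∠E − ∠D = 70.14°.
Law of sines: |FE| = |ED|·sin D/sin F ≈ 129.87.

129.873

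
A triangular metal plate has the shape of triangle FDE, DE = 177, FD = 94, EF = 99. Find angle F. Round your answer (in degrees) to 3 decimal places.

132.994

By the law of cosines, cos F = (EF² + FD² − DE²) / (2·EF·FD) ≈ -0.68193, so ∠F ≈ 132.99°.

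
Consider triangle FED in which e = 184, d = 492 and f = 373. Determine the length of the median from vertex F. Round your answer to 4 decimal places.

m_F ≈ 321.2129

Median from F: ½√(2·e² + 2·d² − f²) ≈ 321.21.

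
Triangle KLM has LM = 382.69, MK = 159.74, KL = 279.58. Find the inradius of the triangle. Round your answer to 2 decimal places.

Semiperimeter s = (382.69 + 159.74 + 279.58)/2 = 411.
Heron's formula: area = √(411·28.315·251.26·131.43) ≈ 19604.
Inradius = area/s = 19604/411 ≈ 47.697.

r ≈ 47.70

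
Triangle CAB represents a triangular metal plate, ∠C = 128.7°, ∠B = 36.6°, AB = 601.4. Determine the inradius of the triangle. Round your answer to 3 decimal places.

The third angle is ∠A = 180° − ∠B − ∠C = 14.70°.
Law of sines: BC = AB·sin A/sin C ≈ 195.55.
Law of sines: CA = AB·sin B/sin C ≈ 459.45.
Area = ½·AB·BC·sin B ≈ 35058.
Semiperimeter s = (601.4+195.55+459.45)/2 = 628.2.
Inradius = area/s = 35058/628.2 ≈ 55.808.

55.808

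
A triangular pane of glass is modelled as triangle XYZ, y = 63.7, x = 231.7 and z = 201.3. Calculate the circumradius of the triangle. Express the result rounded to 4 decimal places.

By the law of cosines, cos X = (y² + z² − x²) / (2·y·z) ≈ -0.35505, so ∠X ≈ 110.80°.
Circumradius = x/(2 sin X) ≈ 123.92.

R ≈ 123.9240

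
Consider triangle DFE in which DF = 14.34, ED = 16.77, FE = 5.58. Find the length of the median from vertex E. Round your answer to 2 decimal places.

m_E ≈ 10.24

Median from E: ½√(2·FE² + 2·ED² − DF²) ≈ 10.236.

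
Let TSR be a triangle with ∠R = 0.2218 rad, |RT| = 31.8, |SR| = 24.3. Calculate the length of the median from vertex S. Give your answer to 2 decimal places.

By the law of cosines, |TS|² = |SR|² + |RT|² − 2·|SR|·|RT|·cos R = 94.11, so |TS| ≈ 9.701.
Median from S: ½√(2·|TS|² + 2·|SR|² − |RT|²) ≈ 9.4599.

9.46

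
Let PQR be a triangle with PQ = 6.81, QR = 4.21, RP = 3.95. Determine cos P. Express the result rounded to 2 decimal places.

By the law of cosines, cos P = (RP² + PQ² − QR²) / (2·RP·PQ) ≈ 0.82259, so ∠P ≈ 34.66°.

cos P ≈ 0.82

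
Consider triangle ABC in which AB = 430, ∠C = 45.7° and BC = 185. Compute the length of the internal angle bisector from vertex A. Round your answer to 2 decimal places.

Law of sines: sin A = BC·sin C/AB ≈ 0.30791.
Since AB ≥ BC, only the acute value applies: ∠A ≈ 17.93°.
Then ∠B = 180° − ∠C − ∠A ≈ 116.37°.
Law of sines gives CA = AB·sin B/sin C ≈ 538.31.
The bisector from A has length 2·CA·AB·cos(∠A/2)/(CA+AB) ≈ 472.26.

472.26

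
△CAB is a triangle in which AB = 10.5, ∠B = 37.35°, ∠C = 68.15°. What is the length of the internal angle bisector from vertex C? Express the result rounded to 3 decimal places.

The third angle is ∠A = 180° − ∠B − ∠C = 74.50°.
Law of sines: BC = AB·sin A/sin C ≈ 10.901.
Law of sines: CA = AB·sin B/sin C ≈ 6.8632.
The bisector from C has length 2·BC·CA·cos(∠C/2)/(BC+CA) ≈ 6.977.

6.977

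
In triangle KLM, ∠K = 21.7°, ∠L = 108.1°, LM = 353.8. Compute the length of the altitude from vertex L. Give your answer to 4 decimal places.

h_L ≈ 271.8187

The third angle is ∠M = 180° − ∠K − ∠L = 50.20°.
Law of sines: MK = LM·sin L/sin K ≈ 909.52.
Law of sines: KL = LM·sin M/sin K ≈ 735.15.
Area = ½·LM·MK·sin M ≈ 1.2361e+05.
The altitude from L has length 2·area/MK ≈ 271.82.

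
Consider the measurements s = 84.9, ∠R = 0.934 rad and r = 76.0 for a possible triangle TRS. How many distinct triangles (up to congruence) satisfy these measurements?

2

s·sin R = 84.9·sin(0.934 rad) ≈ 68.26.
Since s sin R < r < s (68.26 < 76.0 < 84.9), two triangles exist.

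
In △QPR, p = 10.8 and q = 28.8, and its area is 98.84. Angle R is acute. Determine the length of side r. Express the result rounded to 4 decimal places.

21.5823

From area = ½·q·p·sin R, we get sin R = 2·area/(q·p) ≈ 0.63555.
Taking the acute solution, ∠R ≈ 0.689 rad.
Law of cosines then gives r ≈ 21.582.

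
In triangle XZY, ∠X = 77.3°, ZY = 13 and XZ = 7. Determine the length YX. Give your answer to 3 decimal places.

Law of sines: sin Y = XZ·sin X/ZY ≈ 0.52529.
Since ZY ≥ XZ, only the acute value applies: ∠Y ≈ 31.69°.
Then ∠Z = 180° − ∠X − ∠Y ≈ 71.01°.
Law of sines gives YX = ZY·sin Z/sin X ≈ 12.601.

12.601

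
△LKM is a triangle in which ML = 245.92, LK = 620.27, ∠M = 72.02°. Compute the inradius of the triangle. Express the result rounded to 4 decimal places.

100.3128

Law of sines: sin K = ML·sin M/LK ≈ 0.37711.
Since LK ≥ ML, only the acute value applies: ∠K ≈ 22.15°.
Then ∠L = 180° − ∠M − ∠K ≈ 85.83°.
Law of sines gives KM = LK·sin L/sin M ≈ 650.39.
Area = ½·LK·ML·sin L ≈ 76066.
Semiperimeter s = (650.39+245.92+620.27)/2 = 758.29.
Inradius = area/s = 76066/758.29 ≈ 100.31.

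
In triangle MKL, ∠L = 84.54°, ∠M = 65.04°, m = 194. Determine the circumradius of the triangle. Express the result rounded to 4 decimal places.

R ≈ 106.9929

The third angle is ∠K = 180° − ∠L − ∠M = 30.42°.
Law of sines: k = m·sin K/sin M ≈ 108.35.
Law of sines: l = m·sin L/sin M ≈ 213.01.
Circumradius = m/(2 sin M) ≈ 106.99.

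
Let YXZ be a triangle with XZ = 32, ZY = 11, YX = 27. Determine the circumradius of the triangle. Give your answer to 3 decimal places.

By the law of cosines, cos Y = (ZY² + YX² − XZ²) / (2·ZY·YX) ≈ -0.29293, so ∠Y ≈ 107.03°.
Circumradius = XZ/(2 sin Y) ≈ 16.734.

R ≈ 16.734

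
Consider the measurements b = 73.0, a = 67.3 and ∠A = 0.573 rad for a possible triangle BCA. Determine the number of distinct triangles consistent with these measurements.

b·sin A = 73.0·sin(0.573 rad) ≈ 39.58.
Since b sin A < a < b (39.58 < 67.3 < 73.0), two triangles exist.

2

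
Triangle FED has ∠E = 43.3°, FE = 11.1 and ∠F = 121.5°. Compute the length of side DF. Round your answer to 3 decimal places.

29.035

The third angle is ∠D = 180° − ∠F − ∠E = 15.20°.
Law of sines: DF = FE·sin E/sin D ≈ 29.035.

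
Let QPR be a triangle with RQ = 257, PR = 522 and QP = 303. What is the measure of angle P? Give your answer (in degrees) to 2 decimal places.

By the law of cosines, cos P = (QP² + PR² − RQ²) / (2·QP·PR) ≈ 0.94282, so ∠P ≈ 19.47°.

∠P ≈ 19.47°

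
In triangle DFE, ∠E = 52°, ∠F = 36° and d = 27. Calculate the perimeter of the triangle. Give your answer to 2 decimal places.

64.17

The third angle is ∠D = 180° − ∠F − ∠E = 92.00°.
Law of sines: f = d·sin F/sin D ≈ 15.88.
Law of sines: e = d·sin E/sin D ≈ 21.289.
Semiperimeter s = (27+15.88+21.289)/2 = 32.085.
Perimeter = 27 + 15.88 + 21.289 = 64.169.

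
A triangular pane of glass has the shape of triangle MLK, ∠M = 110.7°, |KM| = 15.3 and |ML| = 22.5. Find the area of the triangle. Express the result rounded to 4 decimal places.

Area = ½·|KM|·|ML|·sin M ≈ 161.01.

161.0133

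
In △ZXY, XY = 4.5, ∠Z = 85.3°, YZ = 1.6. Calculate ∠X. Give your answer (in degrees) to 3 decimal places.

Law of sines: sin X = YZ·sin Z/XY ≈ 0.35436.
Since XY ≥ YZ, only the acute value applies: ∠X ≈ 20.75°.
Then ∠Y = 180° − ∠Z − ∠X ≈ 73.95°.

∠X ≈ 20.754°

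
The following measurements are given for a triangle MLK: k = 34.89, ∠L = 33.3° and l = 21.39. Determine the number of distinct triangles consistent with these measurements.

k·sin L = 34.89·sin(33.3°) ≈ 19.16.
Since k sin L < l < k (19.16 < 21.39 < 34.89), two triangles exist.

2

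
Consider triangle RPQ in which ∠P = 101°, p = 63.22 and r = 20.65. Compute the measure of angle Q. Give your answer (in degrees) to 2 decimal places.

Law of sines: sin R = r·sin P/p ≈ 0.32064.
Since p ≥ r, only the acute value applies: ∠R ≈ 18.70°.
Then ∠Q = 180° − ∠P − ∠R ≈ 60.30°.

∠Q ≈ 60.30°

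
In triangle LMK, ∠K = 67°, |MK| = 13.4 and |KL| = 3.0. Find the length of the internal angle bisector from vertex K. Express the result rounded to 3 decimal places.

t_K ≈ 4.088

By the law of cosines, |LM|² = |MK|² + |KL|² − 2·|MK|·|KL|·cos K = 157.15, so |LM| ≈ 12.536.
The bisector from K has length 2·|MK|·|KL|·cos(∠K/2)/(|MK|+|KL|) ≈ 4.0881.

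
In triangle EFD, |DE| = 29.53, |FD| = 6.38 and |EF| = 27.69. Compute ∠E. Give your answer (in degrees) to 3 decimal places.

∠E ≈ 12.264°

By the law of cosines, cos E = (|DE|² + |EF|² − |FD|²) / (2·|DE|·|EF|) ≈ 0.97718, so ∠E ≈ 12.26°.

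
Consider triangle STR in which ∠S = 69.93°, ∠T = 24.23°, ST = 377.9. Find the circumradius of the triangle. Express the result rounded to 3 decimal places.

The third angle is ∠R = 180° − ∠S − ∠T = 85.84°.
Law of sines: TR = ST·sin S/sin R ≈ 355.89.
Law of sines: RS = ST·sin T/sin R ≈ 155.5.
Circumradius = ST/(2 sin R) ≈ 189.45.

189.449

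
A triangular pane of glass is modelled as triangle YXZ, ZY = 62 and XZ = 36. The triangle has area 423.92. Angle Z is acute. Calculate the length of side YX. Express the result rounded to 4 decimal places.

31.7899

From area = ½·XZ·ZY·sin Z, we get sin Z = 2·area/(XZ·ZY) ≈ 0.37986.
Taking the acute solution, ∠Z ≈ 22.32°.
Law of cosines then gives YX ≈ 31.79.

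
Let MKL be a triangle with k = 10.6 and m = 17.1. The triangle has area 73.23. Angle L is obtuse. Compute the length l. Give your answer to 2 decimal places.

From area = ½·m·k·sin L, we get sin L = 2·area/(m·k) ≈ 0.80801.
Taking the obtuse solution, ∠L ≈ 126.10°.
Law of cosines then gives l ≈ 24.867.

24.87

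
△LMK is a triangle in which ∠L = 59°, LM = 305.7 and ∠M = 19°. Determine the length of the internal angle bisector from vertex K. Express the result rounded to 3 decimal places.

The third angle is ∠K = 180° − ∠L − ∠M = 102.00°.
Law of sines: MK = LM·sin L/sin K ≈ 267.89.
Law of sines: KL = LM·sin M/sin K ≈ 101.75.
The bisector from K has length 2·MK·KL·cos(∠K/2)/(MK+KL) ≈ 92.814.

t_K ≈ 92.814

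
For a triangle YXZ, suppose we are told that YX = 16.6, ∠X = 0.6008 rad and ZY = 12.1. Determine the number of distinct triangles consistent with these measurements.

2

YX·sin X = 16.6·sin(0.6008 rad) ≈ 9.384.
Since YX sin X < ZY < YX (9.384 < 12.1 < 16.6), two triangles exist.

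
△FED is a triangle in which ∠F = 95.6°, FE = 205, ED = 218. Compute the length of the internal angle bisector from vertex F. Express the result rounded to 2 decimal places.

Law of sines: sin D = FE·sin F/ED ≈ 0.93588.
Since ED ≥ FE, only the acute value applies: ∠D ≈ 69.37°.
Then ∠E = 180° − ∠F − ∠D ≈ 15.03°.
Law of sines gives DF = ED·sin E/sin F ≈ 56.802.
The bisector from F has length 2·DF·FE·cos(∠F/2)/(DF+FE) ≈ 59.753.

t_F ≈ 59.75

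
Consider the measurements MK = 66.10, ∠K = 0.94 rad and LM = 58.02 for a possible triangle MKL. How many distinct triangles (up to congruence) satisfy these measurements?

MK·sin K = 66.10·sin(0.94 rad) ≈ 53.38.
Since MK sin K < LM < MK (53.38 < 58.02 < 66.10), two triangles exist.

2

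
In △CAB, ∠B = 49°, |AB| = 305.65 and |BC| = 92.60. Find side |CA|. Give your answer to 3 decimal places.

By the law of cosines, |CA|² = |AB|² + |BC|² − 2·|AB|·|BC|·cos B = 64860, so |CA| ≈ 254.68.

254.675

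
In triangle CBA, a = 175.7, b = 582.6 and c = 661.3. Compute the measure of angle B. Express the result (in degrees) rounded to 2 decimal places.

By the law of cosines, cos B = (a² + c² − b²) / (2·a·c) ≈ 0.55411, so ∠B ≈ 56.35°.

∠B ≈ 56.35°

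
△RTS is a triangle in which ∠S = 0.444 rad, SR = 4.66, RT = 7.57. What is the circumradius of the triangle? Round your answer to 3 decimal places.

8.811

Law of sines: sin T = SR·sin S/RT ≈ 0.26443.
Since RT ≥ SR, only the acute value applies: ∠T ≈ 0.268 rad.
Then ∠R = π − ∠S − ∠T ≈ 2.430 rad.
Law of sines gives TS = RT·sin R/sin S ≈ 11.509.
Circumradius = RT/(2 sin S) ≈ 8.8114.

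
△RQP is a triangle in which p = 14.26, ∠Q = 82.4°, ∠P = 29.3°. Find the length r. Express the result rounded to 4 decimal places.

27.0738

The third angle is ∠R = 180° − ∠Q − ∠P = 68.30°.
Law of sines: r = p·sin R/sin P ≈ 27.074.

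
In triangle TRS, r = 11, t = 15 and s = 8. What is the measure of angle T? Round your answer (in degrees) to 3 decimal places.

By the law of cosines, cos T = (r² + s² − t²) / (2·r·s) ≈ -0.22727, so ∠T ≈ 103.14°.

103.137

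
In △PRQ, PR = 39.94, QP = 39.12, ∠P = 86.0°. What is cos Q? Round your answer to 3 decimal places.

By the law of cosines, RQ² = QP² + PR² − 2·QP·PR·cos P = 2907.6, so RQ ≈ 53.922.
Law of cosines again: cos Q = (RQ² + QP² − PR²)/(2·RQ·QP) ≈ 0.67382, so ∠Q ≈ 47.64°.

cos Q ≈ 0.674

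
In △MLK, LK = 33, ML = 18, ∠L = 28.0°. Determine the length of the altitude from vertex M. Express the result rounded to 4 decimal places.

By the law of cosines, KM² = ML² + LK² − 2·ML·LK·cos L = 364.06, so KM ≈ 19.08.
Area = ½·ML·LK·sin L ≈ 139.43.
The altitude from M has length 2·area/LK ≈ 8.4505.

8.4505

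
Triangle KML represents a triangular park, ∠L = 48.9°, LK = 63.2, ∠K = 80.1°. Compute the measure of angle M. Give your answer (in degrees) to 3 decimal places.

∠M ≈ 51.000°

The third angle is ∠M = 180° − ∠L − ∠K = 51.00°.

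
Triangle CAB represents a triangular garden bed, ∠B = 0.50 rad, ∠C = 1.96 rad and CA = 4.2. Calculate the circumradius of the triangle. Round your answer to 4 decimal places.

The third angle is ∠A = π − ∠B − ∠C = 0.682 rad.
Law of sines: AB = CA·sin C/sin B ≈ 8.1053.
Law of sines: BC = CA·sin A/sin B ≈ 5.5194.
Circumradius = CA/(2 sin B) ≈ 4.3802.

4.3802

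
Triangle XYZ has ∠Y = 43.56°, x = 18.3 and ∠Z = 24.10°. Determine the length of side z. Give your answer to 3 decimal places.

The third angle is ∠X = 180° − ∠Y − ∠Z = 112.34°.
Law of sines: z = x·sin Z/sin X ≈ 8.0788.

8.079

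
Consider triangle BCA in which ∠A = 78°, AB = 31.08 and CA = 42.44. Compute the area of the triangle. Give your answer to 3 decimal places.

area ≈ 645.106

Area = ½·CA·AB·sin A ≈ 645.11.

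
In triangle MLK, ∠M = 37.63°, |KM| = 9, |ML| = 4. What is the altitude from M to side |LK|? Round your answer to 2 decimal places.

3.48

By the law of cosines, |LK|² = |KM|² + |ML|² − 2·|KM|·|ML|·cos M = 39.978, so |LK| ≈ 6.3228.
Area = ½·|KM|·|ML|·sin M ≈ 10.99.
The altitude from M has length 2·area/|LK| ≈ 3.4763.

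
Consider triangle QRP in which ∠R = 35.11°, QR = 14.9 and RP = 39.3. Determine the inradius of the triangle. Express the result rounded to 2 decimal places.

By the law of cosines, PQ² = QR² + RP² − 2·QR·RP·cos R = 808.45, so PQ ≈ 28.433.
Area = ½·QR·RP·sin R ≈ 168.39.
Semiperimeter s = (39.3+28.433+14.9)/2 = 41.317.
Inradius = area/s = 168.39/41.317 ≈ 4.0757.

r ≈ 4.08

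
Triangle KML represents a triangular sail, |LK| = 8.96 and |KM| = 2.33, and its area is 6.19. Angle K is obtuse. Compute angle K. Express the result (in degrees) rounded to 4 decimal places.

∠K ≈ 143.6296°

From area = ½·|LK|·|KM|·sin K, we get sin K = 2·area/(|LK|·|KM|) ≈ 0.59300.
Taking the obtuse solution, ∠K ≈ 143.63°.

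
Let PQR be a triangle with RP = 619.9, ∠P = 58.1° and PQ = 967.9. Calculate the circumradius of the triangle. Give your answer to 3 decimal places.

488.145

By the law of cosines, QR² = RP² + PQ² − 2·RP·PQ·cos P = 6.8698e+05, so QR ≈ 828.84.
Area = ½·RP·PQ·sin P ≈ 2.5469e+05.
Circumradius = QR/(2 sin P) ≈ 488.14.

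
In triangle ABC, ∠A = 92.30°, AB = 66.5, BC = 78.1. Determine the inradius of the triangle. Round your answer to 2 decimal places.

Law of sines: sin C = AB·sin A/BC ≈ 0.85079.
Since BC ≥ AB, only the acute value applies: ∠C ≈ 58.30°.
Then ∠B = 180° − ∠A − ∠C ≈ 29.40°.
Law of sines gives CA = BC·sin B/sin A ≈ 38.374.
Area = ½·BC·AB·sin B ≈ 1274.9.
Semiperimeter s = (78.1+38.374+66.5)/2 = 91.487.
Inradius = area/s = 1274.9/91.487 ≈ 13.935.

r ≈ 13.94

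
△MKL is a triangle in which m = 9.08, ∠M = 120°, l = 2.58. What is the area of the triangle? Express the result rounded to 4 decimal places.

Law of sines: sin L = l·sin M/m ≈ 0.24607.
Since m ≥ l, only the acute value applies: ∠L ≈ 14.25°.
Then ∠K = 180° − ∠M − ∠L ≈ 45.75°.
Law of sines gives k = m·sin K/sin M ≈ 7.5108.
Area = ½·m·l·sin K ≈ 8.3909.

8.3909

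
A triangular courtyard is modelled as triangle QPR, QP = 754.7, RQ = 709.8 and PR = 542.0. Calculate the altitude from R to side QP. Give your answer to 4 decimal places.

Semiperimeter s = (542 + 709.8 + 754.7)/2 = 1003.2.
Heron's formula: area = √(1003.2·461.25·293.45·248.55) ≈ 1.8372e+05.
The altitude from R has length 2·area/QP ≈ 486.86.

h_R ≈ 486.8581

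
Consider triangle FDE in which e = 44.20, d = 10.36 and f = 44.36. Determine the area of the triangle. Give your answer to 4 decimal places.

Semiperimeter s = (44.36 + 10.36 + 44.2)/2 = 49.46.
Heron's formula: area = √(49.46·5.1·39.1·5.26) ≈ 227.77.

227.7684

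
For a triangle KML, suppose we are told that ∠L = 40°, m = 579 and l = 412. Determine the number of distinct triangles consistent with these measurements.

m·sin L = 579·sin(40°) ≈ 372.2.
Since m sin L < l < m (372.2 < 412 < 579), two triangles exist.

2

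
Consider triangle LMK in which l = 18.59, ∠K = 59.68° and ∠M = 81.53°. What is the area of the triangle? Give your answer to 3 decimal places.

The third angle is ∠L = 180° − ∠M − ∠K = 38.79°.
Law of sines: m = l·sin M/sin L ≈ 29.351.
Law of sines: k = l·sin K/sin L ≈ 25.615.
Area = ½·l·m·sin K ≈ 235.5.

area ≈ 235.499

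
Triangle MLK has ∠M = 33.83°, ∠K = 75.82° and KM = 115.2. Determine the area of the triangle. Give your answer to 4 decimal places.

area ≈ 3803.1154

The third angle is ∠L = 180° − ∠K − ∠M = 70.35°.
Law of sines: LK = KM·sin M/sin L ≈ 68.101.
Law of sines: ML = KM·sin K/sin L ≈ 118.6.
Area = ½·KM·LK·sin K ≈ 3803.1.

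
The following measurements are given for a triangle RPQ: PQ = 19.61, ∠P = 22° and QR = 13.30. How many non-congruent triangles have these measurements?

PQ·sin P = 19.61·sin(22°) ≈ 7.346.
Since PQ sin P < QR < PQ (7.346 < 13.30 < 19.61), two triangles exist.

2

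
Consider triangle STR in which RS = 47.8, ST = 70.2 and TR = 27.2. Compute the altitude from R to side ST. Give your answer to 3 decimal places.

h_R ≈ 12.619

Semiperimeter s = (27.2 + 47.8 + 70.2)/2 = 72.6.
Heron's formula: area = √(72.6·45.4·24.8·2.4) ≈ 442.92.
The altitude from R has length 2·area/ST ≈ 12.619.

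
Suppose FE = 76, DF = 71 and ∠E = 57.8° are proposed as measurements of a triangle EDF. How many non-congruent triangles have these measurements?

2

FE·sin E = 76·sin(57.8°) ≈ 64.31.
Since FE sin E < DF < FE (64.31 < 71 < 76), two triangles exist.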